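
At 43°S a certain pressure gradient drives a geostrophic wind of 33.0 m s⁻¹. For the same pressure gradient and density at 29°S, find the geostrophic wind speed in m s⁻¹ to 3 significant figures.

46.4 m s⁻¹

With the same pressure gradient and density, V_g ∝ 1/f ∝ 1/sin φ.
V₂ = V₁ · sin φ₁ / sin φ₂ = 33.0 × sin 43° / sin 29°
V₂ = 33.0 × 0.6820/0.4848 = 46.4 m s⁻¹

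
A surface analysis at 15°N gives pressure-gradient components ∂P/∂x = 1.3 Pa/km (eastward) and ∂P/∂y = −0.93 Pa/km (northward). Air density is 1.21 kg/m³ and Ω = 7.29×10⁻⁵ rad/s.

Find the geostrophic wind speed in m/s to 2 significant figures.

35 m/s

Coriolis parameter at 15°N:
f = 2Ω sin φ = 2 × 7.29×10⁻⁵ × sin 15° = 3.77×10⁻⁵ s⁻¹
Component geostrophic relations (x east, y north):
u_g = −(1/(fρ)) ∂P/∂y,  v_g = (1/(fρ)) ∂P/∂x
u_g = −(−0.93×10⁻³)/(3.77×10⁻⁵ × 1.21) = 20.4 m/s;  v_g = (1.3×10⁻³)/(3.77×10⁻⁵ × 1.21) = 28.5 m/s
|V_g| = √(u_g² + v_g²) = 35.0 m/s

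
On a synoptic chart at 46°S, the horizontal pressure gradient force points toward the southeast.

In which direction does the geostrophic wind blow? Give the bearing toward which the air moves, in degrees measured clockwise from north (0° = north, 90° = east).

The pressure-gradient force points toward the southeast (bearing 135°).
Geostrophic balance: in the Southern Hemisphere the Coriolis force deflects motion to the left, so the geostrophic wind blows 90° to the left of the pressure-gradient force (low pressure on the right).
Rotating 135° by 90° counterclockwise gives 045° — the wind blows toward the northeast.

045°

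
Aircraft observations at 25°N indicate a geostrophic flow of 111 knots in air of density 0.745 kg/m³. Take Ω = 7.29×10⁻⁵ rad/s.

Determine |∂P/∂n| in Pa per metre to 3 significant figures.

Coriolis parameter at 25°N:
f = 2Ω sin φ = 2 × 7.29×10⁻⁵ × sin 25° = 6.16×10⁻⁵ s⁻¹
Wind speed in SI: 111 knots = 57.1 m/s
Geostrophic balance rearranged: |∂P/∂n| = f ρ V_g
|∂P/∂n| = 6.16×10⁻⁵ × 0.745 × 57.1 = 2.62×10⁻³ Pa/m

2.62×10⁻³ Pa/m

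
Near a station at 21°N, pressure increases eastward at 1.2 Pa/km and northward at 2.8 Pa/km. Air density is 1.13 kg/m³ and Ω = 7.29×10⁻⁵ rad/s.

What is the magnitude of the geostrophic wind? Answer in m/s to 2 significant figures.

Coriolis parameter at 21°N:
f = 2Ω sin φ = 2 × 7.29×10⁻⁵ × sin 21° = 5.23×10⁻⁵ s⁻¹
Component geostrophic relations (x east, y north):
u_g = −(1/(fρ)) ∂P/∂y,  v_g = (1/(fρ)) ∂P/∂x
u_g = −(2.8×10⁻³)/(5.23×10⁻⁵ × 1.13) = −47.4 m/s;  v_g = (1.2×10⁻³)/(5.23×10⁻⁵ × 1.13) = 20.3 m/s
|V_g| = √(u_g² + v_g²) = 51.6 m/s

52 m/s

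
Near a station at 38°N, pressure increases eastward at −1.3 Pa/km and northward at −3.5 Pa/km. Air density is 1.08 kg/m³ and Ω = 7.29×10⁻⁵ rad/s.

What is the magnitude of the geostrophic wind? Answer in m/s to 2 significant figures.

Coriolis parameter at 38°N:
f = 2Ω sin φ = 2 × 7.29×10⁻⁵ × sin 38° = 8.98×10⁻⁵ s⁻¹
Component geostrophic relations (x east, y north):
u_g = −(1/(fρ)) ∂P/∂y,  v_g = (1/(fρ)) ∂P/∂x
u_g = −(−3.5×10⁻³)/(8.98×10⁻⁵ × 1.08) = 36.1 m/s;  v_g = (−1.3×10⁻³)/(8.98×10⁻⁵ × 1.08) = −13.4 m/s
|V_g| = √(u_g² + v_g²) = 38.5 m/s

39 m/s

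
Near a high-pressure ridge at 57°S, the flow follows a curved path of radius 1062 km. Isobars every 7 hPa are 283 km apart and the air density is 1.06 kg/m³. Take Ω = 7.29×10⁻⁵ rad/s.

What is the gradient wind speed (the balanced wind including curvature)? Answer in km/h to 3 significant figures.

83.7 km/h

Coriolis parameter at 57°S:
f = 2Ω sin φ = 2 × 7.29×10⁻⁵ × sin 57° = 1.22×10⁻⁴ s⁻¹
Pressure gradient: |∂P/∂n| = 700 Pa / 283000 m = 2.47×10⁻³ Pa/m
Geostrophic speed: V_g = |∂P/∂n|/(fρ) = 2.47×10⁻³/(1.22×10⁻⁴ × 1.06) = 19.1 m/s
Around a high, pressure-gradient force acts outward with centrifugal, so Coriolis balances both:
fV = (1/ρ)|∂P/∂n| + V²/R  →  V² − fR·V + fR·V_g = 0
With fR = 1.22×10⁻⁴ × 1062×10³ m = 130 m/s:
V = [fR − √((fR)² − 4 fR V_g)]/2 = [130 − √(130² − 4×130×19.1)]/2 = 23.2 m/s
Supergeostrophic (V > V_g = 19.1 m/s), as expected around a high.
Converting: 23.2 m/s × 3.6 = 83.7 km/h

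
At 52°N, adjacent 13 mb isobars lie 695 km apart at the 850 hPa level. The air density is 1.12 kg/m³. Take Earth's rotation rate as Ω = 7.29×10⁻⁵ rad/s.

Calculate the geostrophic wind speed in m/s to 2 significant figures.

15 m/s

Coriolis parameter at 52°N:
f = 2Ω sin φ = 2 × 7.29×10⁻⁵ × sin 52° = 1.15×10⁻⁴ s⁻¹
Pressure gradient: |∂P/∂n| = 1300 Pa / 695000 m = 1.87×10⁻³ Pa/m
Geostrophic balance (pressure-gradient force = Coriolis force):
V_g = (1/(fρ)) |∂P/∂n| = 1.87×10⁻³ / (1.15×10⁻⁴ × 1.12) = 14.5 m/s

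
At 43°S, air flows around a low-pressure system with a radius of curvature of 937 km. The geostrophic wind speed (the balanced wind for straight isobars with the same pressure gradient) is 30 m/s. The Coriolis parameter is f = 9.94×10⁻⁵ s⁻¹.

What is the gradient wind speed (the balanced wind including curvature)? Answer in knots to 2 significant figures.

46 knots

Around a low, centrifugal force acts outward with Coriolis, so pressure-gradient force balances both:
(1/ρ)|∂P/∂n| = fV + V²/R  →  V² + fR·V − fR·V_g = 0
With fR = 9.94×10⁻⁵ × 937×10³ m = 93.1 m/s:
V = [−fR + √((fR)² + 4 fR V_g)]/2 = [−93.1 + √(93.1² + 4×93.1×30)]/2 = 23.9 m/s
Subgeostrophic (V < V_g = 30 m/s), as expected around a low.
Converting: 23.9 m/s × 1.944 = 46 knots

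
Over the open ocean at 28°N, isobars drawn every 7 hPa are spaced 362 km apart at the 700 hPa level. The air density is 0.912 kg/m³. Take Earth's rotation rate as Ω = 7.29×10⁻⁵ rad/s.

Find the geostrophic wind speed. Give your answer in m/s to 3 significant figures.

31.0 m/s

Coriolis parameter at 28°N:
f = 2Ω sin φ = 2 × 7.29×10⁻⁵ × sin 28° = 6.84×10⁻⁵ s⁻¹
Pressure gradient: |∂P/∂n| = 700 Pa / 362000 m = 1.93×10⁻³ Pa/m
Geostrophic balance (pressure-gradient force = Coriolis force):
V_g = (1/(fρ)) |∂P/∂n| = 1.93×10⁻³ / (6.84×10⁻⁵ × 0.912) = 31.0 m/s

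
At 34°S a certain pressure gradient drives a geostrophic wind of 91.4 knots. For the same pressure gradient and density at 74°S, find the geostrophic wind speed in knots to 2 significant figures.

53 knots

With the same pressure gradient and density, V_g ∝ 1/f ∝ 1/sin φ.
V₂ = V₁ · sin φ₁ / sin φ₂ = 91.4 × sin 34° / sin 74°
V₂ = 91.4 × 0.5592/0.9613 = 53 knots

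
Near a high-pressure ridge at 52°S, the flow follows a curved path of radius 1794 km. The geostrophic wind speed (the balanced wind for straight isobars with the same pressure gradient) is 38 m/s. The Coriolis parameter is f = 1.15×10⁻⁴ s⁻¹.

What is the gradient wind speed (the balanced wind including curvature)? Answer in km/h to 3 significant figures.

Around a high, pressure-gradient force acts outward with centrifugal, so Coriolis balances both:
fV = (1/ρ)|∂P/∂n| + V²/R  →  V² − fR·V + fR·V_g = 0
With fR = 1.15×10⁻⁴ × 1794×10³ m = 206 m/s:
V = [fR − √((fR)² − 4 fR V_g)]/2 = [206 − √(206² − 4×206×38)]/2 = 50.2 m/s
Supergeostrophic (V > V_g = 38 m/s), as expected around a high.
Converting: 50.2 m/s × 3.6 = 181 km/h

181 km/h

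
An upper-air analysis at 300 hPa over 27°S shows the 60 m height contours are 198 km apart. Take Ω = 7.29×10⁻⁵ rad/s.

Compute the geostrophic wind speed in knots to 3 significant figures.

87.3 knots

Coriolis parameter at 27°S:
f = 2Ω sin φ = 2 × 7.29×10⁻⁵ × sin 27° = 6.62×10⁻⁵ s⁻¹
Height gradient: |∂Z/∂n| = 60 m / 198000 m = 3.03×10⁻⁴
On a pressure surface, geostrophic balance gives V_g = (g/f)|∂Z/∂n|:
V_g = 9.81 × 3.03×10⁻⁴ / 6.62×10⁻⁵ = 44.9 m/s
Converting: 44.9 m/s × 1.944 = 87.3 knots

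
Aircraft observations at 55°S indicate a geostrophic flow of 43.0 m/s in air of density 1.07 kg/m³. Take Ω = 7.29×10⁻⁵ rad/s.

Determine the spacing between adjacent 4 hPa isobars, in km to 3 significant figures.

72.8 km

Coriolis parameter at 55°S:
f = 2Ω sin φ = 2 × 7.29×10⁻⁵ × sin 55° = 1.19×10⁻⁴ s⁻¹
Geostrophic balance rearranged: |∂P/∂n| = f ρ V_g
|∂P/∂n| = 1.19×10⁻⁴ × 1.07 × 43.0 = 5.50×10⁻³ Pa/m
Isobar spacing: Δn = ΔP/|∂P/∂n| = 400 Pa / 5.50×10⁻³ Pa/m = 72792 m ≈ 72.8 km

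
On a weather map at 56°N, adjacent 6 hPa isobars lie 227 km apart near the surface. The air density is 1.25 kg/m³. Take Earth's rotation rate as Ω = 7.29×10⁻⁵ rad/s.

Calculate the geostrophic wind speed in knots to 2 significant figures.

34 knots

Coriolis parameter at 56°N:
f = 2Ω sin φ = 2 × 7.29×10⁻⁵ × sin 56° = 1.21×10⁻⁴ s⁻¹
Pressure gradient: |∂P/∂n| = 600 Pa / 227000 m = 2.64×10⁻³ Pa/m
Geostrophic balance (pressure-gradient force = Coriolis force):
V_g = (1/(fρ)) |∂P/∂n| = 2.64×10⁻³ / (1.21×10⁻⁴ × 1.25) = 17.5 m/s
Converting: 17.5 m/s × 1.944 = 34 knots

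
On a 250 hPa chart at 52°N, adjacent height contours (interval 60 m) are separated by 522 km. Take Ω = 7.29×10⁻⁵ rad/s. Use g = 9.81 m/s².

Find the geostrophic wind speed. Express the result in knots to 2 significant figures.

19 knots

Coriolis parameter at 52°N:
f = 2Ω sin φ = 2 × 7.29×10⁻⁵ × sin 52° = 1.15×10⁻⁴ s⁻¹
Height gradient: |∂Z/∂n| = 60 m / 522000 m = 1.15×10⁻⁴
On a pressure surface, geostrophic balance gives V_g = (g/f)|∂Z/∂n|:
V_g = 9.81 × 1.15×10⁻⁴ / 1.15×10⁻⁴ = 9.81 m/s
Converting: 9.81 m/s × 1.944 = 19 knots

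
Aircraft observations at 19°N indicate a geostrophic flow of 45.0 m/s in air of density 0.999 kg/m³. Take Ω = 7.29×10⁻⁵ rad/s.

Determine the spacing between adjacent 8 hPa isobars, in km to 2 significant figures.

370 km

Coriolis parameter at 19°N:
f = 2Ω sin φ = 2 × 7.29×10⁻⁵ × sin 19° = 4.75×10⁻⁵ s⁻¹
Geostrophic balance rearranged: |∂P/∂n| = f ρ V_g
|∂P/∂n| = 4.75×10⁻⁵ × 0.999 × 45.0 = 2.13×10⁻³ Pa/m
Isobar spacing: Δn = ΔP/|∂P/∂n| = 800 Pa / 2.13×10⁻³ Pa/m = 374897 m ≈ 370 km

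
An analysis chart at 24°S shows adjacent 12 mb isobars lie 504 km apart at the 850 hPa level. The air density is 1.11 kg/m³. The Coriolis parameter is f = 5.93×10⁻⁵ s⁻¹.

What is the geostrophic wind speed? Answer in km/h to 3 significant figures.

130 km/h

Pressure gradient: |∂P/∂n| = 1200 Pa / 504000 m = 2.38×10⁻³ Pa/m
Geostrophic balance (pressure-gradient force = Coriolis force):
V_g = (1/(fρ)) |∂P/∂n| = 2.38×10⁻³ / (5.93×10⁻⁵ × 1.11) = 36.2 m/s
Converting: 36.2 m/s × 3.6 = 130 km/h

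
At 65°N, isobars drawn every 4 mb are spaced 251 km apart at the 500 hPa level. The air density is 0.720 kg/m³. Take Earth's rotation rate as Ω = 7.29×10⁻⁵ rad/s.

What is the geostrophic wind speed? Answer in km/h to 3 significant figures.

60.3 km/h

Coriolis parameter at 65°N:
f = 2Ω sin φ = 2 × 7.29×10⁻⁵ × sin 65° = 1.32×10⁻⁴ s⁻¹
Pressure gradient: |∂P/∂n| = 400 Pa / 251000 m = 1.59×10⁻³ Pa/m
Geostrophic balance (pressure-gradient force = Coriolis force):
V_g = (1/(fρ)) |∂P/∂n| = 1.59×10⁻³ / (1.32×10⁻⁴ × 0.720) = 16.8 m/s
Converting: 16.8 m/s × 3.6 = 60.3 km/h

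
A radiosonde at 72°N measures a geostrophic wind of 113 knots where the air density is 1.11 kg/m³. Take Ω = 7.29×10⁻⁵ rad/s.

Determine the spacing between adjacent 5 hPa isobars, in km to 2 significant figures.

56 km

Coriolis parameter at 72°N:
f = 2Ω sin φ = 2 × 7.29×10⁻⁵ × sin 72° = 1.39×10⁻⁴ s⁻¹
Wind speed in SI: 113 knots = 58.1 m/s
Geostrophic balance rearranged: |∂P/∂n| = f ρ V_g
|∂P/∂n| = 1.39×10⁻⁴ × 1.11 × 58.1 = 8.95×10⁻³ Pa/m
Isobar spacing: Δn = ΔP/|∂P/∂n| = 500 Pa / 8.95×10⁻³ Pa/m = 55881 m ≈ 56 km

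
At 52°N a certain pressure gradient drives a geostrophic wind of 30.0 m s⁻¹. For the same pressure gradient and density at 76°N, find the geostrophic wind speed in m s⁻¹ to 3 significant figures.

24.4 m s⁻¹

With the same pressure gradient and density, V_g ∝ 1/f ∝ 1/sin φ.
V₂ = V₁ · sin φ₁ / sin φ₂ = 30.0 × sin 52° / sin 76°
V₂ = 30.0 × 0.7880/0.9703 = 24.4 m s⁻¹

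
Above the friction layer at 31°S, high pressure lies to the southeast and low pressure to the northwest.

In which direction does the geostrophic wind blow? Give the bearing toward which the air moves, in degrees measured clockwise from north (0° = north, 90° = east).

225°

The pressure-gradient force points toward the northwest (bearing 315°).
Geostrophic balance: in the Southern Hemisphere the Coriolis force deflects motion to the left, so the geostrophic wind blows 90° to the left of the pressure-gradient force (low pressure on the right).
Rotating 315° by 90° counterclockwise gives 225° — the wind blows toward the southwest.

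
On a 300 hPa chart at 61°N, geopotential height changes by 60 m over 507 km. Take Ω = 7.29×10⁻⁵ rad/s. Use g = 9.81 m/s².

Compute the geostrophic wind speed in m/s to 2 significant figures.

9.1 m/s

Coriolis parameter at 61°N:
f = 2Ω sin φ = 2 × 7.29×10⁻⁵ × sin 61° = 1.28×10⁻⁴ s⁻¹
Height gradient: |∂Z/∂n| = 60 m / 507000 m = 1.18×10⁻⁴
On a pressure surface, geostrophic balance gives V_g = (g/f)|∂Z/∂n|:
V_g = 9.81 × 1.18×10⁻⁴ / 1.28×10⁻⁴ = 9.10 m/s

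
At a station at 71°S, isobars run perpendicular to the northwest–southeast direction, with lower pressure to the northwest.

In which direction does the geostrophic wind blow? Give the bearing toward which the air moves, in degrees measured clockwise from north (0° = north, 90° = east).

225°

The pressure-gradient force points toward the northwest (bearing 315°).
Geostrophic balance: in the Southern Hemisphere the Coriolis force deflects motion to the left, so the geostrophic wind blows 90° to the left of the pressure-gradient force (low pressure on the right).
Rotating 315° by 90° counterclockwise gives 225° — the wind blows toward the southwest.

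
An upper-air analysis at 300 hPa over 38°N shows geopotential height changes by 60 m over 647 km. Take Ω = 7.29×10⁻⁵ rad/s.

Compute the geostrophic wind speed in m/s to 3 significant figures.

10.1 m/s

Coriolis parameter at 38°N:
f = 2Ω sin φ = 2 × 7.29×10⁻⁵ × sin 38° = 8.98×10⁻⁵ s⁻¹
Height gradient: |∂Z/∂n| = 60 m / 647000 m = 9.27×10⁻⁵
On a pressure surface, geostrophic balance gives V_g = (g/f)|∂Z/∂n|:
V_g = 9.81 × 9.27×10⁻⁵ / 8.98×10⁻⁵ = 10.1 m/s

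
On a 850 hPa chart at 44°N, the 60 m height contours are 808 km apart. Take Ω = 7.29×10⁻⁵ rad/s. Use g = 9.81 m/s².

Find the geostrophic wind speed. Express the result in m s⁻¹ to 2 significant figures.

Coriolis parameter at 44°N:
f = 2Ω sin φ = 2 × 7.29×10⁻⁵ × sin 44° = 1.01×10⁻⁴ s⁻¹
Height gradient: |∂Z/∂n| = 60 m / 808000 m = 7.43×10⁻⁵
On a pressure surface, geostrophic balance gives V_g = (g/f)|∂Z/∂n|:
V_g = 9.81 × 7.43×10⁻⁵ / 1.01×10⁻⁴ = 7.19 m/s

7.2 m s⁻¹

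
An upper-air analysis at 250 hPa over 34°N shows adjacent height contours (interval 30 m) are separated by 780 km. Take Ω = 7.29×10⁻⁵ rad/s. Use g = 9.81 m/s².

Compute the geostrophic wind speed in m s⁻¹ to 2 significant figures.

4.6 m s⁻¹

Coriolis parameter at 34°N:
f = 2Ω sin φ = 2 × 7.29×10⁻⁵ × sin 34° = 8.15×10⁻⁵ s⁻¹
Height gradient: |∂Z/∂n| = 30 m / 780000 m = 3.85×10⁻⁵
On a pressure surface, geostrophic balance gives V_g = (g/f)|∂Z/∂n|:
V_g = 9.81 × 3.85×10⁻⁵ / 8.15×10⁻⁵ = 4.63 m/s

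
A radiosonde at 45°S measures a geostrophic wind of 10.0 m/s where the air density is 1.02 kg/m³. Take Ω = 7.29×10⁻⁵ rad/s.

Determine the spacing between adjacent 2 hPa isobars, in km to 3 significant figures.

190 km

Coriolis parameter at 45°S:
f = 2Ω sin φ = 2 × 7.29×10⁻⁵ × sin 45° = 1.03×10⁻⁴ s⁻¹
Geostrophic balance rearranged: |∂P/∂n| = f ρ V_g
|∂P/∂n| = 1.03×10⁻⁴ × 1.02 × 10.0 = 1.05×10⁻³ Pa/m
Isobar spacing: Δn = ΔP/|∂P/∂n| = 200 Pa / 1.05×10⁻³ Pa/m = 190190 m ≈ 190 km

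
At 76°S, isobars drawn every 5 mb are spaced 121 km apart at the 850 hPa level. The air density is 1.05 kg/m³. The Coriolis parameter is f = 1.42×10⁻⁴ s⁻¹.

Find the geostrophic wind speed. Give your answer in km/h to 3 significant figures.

Pressure gradient: |∂P/∂n| = 500 Pa / 121000 m = 4.13×10⁻³ Pa/m
Geostrophic balance (pressure-gradient force = Coriolis force):
V_g = (1/(fρ)) |∂P/∂n| = 4.13×10⁻³ / (1.42×10⁻⁴ × 1.05) = 27.7 m/s
Converting: 27.7 m/s × 3.6 = 99.8 km/h

99.8 km/h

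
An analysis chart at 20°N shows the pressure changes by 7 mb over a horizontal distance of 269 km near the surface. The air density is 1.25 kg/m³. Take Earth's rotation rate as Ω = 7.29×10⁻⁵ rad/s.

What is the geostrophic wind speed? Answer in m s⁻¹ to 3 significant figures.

41.7 m s⁻¹

Coriolis parameter at 20°N:
f = 2Ω sin φ = 2 × 7.29×10⁻⁵ × sin 20° = 4.99×10⁻⁵ s⁻¹
Pressure gradient: |∂P/∂n| = 700 Pa / 269000 m = 2.60×10⁻³ Pa/m
Geostrophic balance (pressure-gradient force = Coriolis force):
V_g = (1/(fρ)) |∂P/∂n| = 2.60×10⁻³ / (4.99×10⁻⁵ × 1.25) = 41.7 m/s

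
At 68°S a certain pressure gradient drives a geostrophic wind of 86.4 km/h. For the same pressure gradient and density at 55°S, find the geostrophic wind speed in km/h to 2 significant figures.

With the same pressure gradient and density, V_g ∝ 1/f ∝ 1/sin φ.
V₂ = V₁ · sin φ₁ / sin φ₂ = 86.4 × sin 68° / sin 55°
V₂ = 86.4 × 0.9272/0.8192 = 98 km/h

98 km/h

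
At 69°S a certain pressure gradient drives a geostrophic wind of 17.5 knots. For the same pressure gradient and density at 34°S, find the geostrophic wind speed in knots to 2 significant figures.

With the same pressure gradient and density, V_g ∝ 1/f ∝ 1/sin φ.
V₂ = V₁ · sin φ₁ / sin φ₂ = 17.5 × sin 69° / sin 34°
V₂ = 17.5 × 0.9336/0.5592 = 29 knots

29 knots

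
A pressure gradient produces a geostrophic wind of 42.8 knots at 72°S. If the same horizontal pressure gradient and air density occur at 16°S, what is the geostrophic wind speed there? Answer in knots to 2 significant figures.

150 knots

With the same pressure gradient and density, V_g ∝ 1/f ∝ 1/sin φ.
V₂ = V₁ · sin φ₁ / sin φ₂ = 42.8 × sin 72° / sin 16°
V₂ = 42.8 × 0.9511/0.2756 = 150 knots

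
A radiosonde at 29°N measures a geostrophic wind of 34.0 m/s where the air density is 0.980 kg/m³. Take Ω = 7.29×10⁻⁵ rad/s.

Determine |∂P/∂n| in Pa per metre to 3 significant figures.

2.36×10⁻³ Pa/m

Coriolis parameter at 29°N:
f = 2Ω sin φ = 2 × 7.29×10⁻⁵ × sin 29° = 7.07×10⁻⁵ s⁻¹
Geostrophic balance rearranged: |∂P/∂n| = f ρ V_g
|∂P/∂n| = 7.07×10⁻⁵ × 0.980 × 34.0 = 2.36×10⁻³ Pa/m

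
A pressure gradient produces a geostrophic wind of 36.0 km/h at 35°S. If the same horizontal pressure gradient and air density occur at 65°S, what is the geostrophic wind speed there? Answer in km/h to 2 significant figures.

23 km/h

With the same pressure gradient and density, V_g ∝ 1/f ∝ 1/sin φ.
V₂ = V₁ · sin φ₁ / sin φ₂ = 36.0 × sin 35° / sin 65°
V₂ = 36.0 × 0.5736/0.9063 = 23 km/h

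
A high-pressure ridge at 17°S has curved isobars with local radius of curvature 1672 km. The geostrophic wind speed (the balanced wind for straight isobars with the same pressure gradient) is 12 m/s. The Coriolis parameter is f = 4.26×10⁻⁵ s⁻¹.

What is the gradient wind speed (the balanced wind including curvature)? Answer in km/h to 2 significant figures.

55 km/h

Around a high, pressure-gradient force acts outward with centrifugal, so Coriolis balances both:
fV = (1/ρ)|∂P/∂n| + V²/R  →  V² − fR·V + fR·V_g = 0
With fR = 4.26×10⁻⁵ × 1672×10³ m = 71.2 m/s:
V = [fR − √((fR)² − 4 fR V_g)]/2 = [71.2 − √(71.2² − 4×71.2×12)]/2 = 15.3 m/s
Supergeostrophic (V > V_g = 12 m/s), as expected around a high.
Converting: 15.3 m/s × 3.6 = 55 km/h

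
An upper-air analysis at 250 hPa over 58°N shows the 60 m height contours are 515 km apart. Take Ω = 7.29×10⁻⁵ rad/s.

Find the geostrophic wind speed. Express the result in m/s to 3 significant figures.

9.24 m/s

Coriolis parameter at 58°N:
f = 2Ω sin φ = 2 × 7.29×10⁻⁵ × sin 58° = 1.24×10⁻⁴ s⁻¹
Height gradient: |∂Z/∂n| = 60 m / 515000 m = 1.17×10⁻⁴
On a pressure surface, geostrophic balance gives V_g = (g/f)|∂Z/∂n|:
V_g = 9.81 × 1.17×10⁻⁴ / 1.24×10⁻⁴ = 9.24 m/s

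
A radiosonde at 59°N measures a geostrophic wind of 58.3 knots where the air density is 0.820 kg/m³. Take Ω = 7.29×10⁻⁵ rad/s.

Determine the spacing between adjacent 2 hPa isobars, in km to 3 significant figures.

65.1 km

Coriolis parameter at 59°N:
f = 2Ω sin φ = 2 × 7.29×10⁻⁵ × sin 59° = 1.25×10⁻⁴ s⁻¹
Wind speed in SI: 58.3 knots = 30.0 m/s
Geostrophic balance rearranged: |∂P/∂n| = f ρ V_g
|∂P/∂n| = 1.25×10⁻⁴ × 0.820 × 30.0 = 3.07×10⁻³ Pa/m
Isobar spacing: Δn = ΔP/|∂P/∂n| = 200 Pa / 3.07×10⁻³ Pa/m = 65071 m ≈ 65.1 km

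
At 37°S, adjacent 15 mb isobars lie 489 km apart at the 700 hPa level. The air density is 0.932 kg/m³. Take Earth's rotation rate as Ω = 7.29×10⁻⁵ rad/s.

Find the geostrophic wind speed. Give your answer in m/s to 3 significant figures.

37.5 m/s

Coriolis parameter at 37°S:
f = 2Ω sin φ = 2 × 7.29×10⁻⁵ × sin 37° = 8.77×10⁻⁵ s⁻¹
Pressure gradient: |∂P/∂n| = 1500 Pa / 489000 m = 3.07×10⁻³ Pa/m
Geostrophic balance (pressure-gradient force = Coriolis force):
V_g = (1/(fρ)) |∂P/∂n| = 3.07×10⁻³ / (8.77×10⁻⁵ × 0.932) = 37.5 m/s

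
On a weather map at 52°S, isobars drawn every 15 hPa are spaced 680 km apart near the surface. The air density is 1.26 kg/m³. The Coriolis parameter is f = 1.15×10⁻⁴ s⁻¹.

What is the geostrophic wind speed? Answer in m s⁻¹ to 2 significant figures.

Pressure gradient: |∂P/∂n| = 1500 Pa / 680000 m = 2.21×10⁻³ Pa/m
Geostrophic balance (pressure-gradient force = Coriolis force):
V_g = (1/(fρ)) |∂P/∂n| = 2.21×10⁻³ / (1.15×10⁻⁴ × 1.26) = 15.2 m/s

15 m s⁻¹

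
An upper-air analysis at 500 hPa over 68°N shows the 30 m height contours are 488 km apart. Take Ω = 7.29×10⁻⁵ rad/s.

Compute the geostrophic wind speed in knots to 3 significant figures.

Coriolis parameter at 68°N:
f = 2Ω sin φ = 2 × 7.29×10⁻⁵ × sin 68° = 1.35×10⁻⁴ s⁻¹
Height gradient: |∂Z/∂n| = 30 m / 488000 m = 6.15×10⁻⁵
On a pressure surface, geostrophic balance gives V_g = (g/f)|∂Z/∂n|:
V_g = 9.81 × 6.15×10⁻⁵ / 1.35×10⁻⁴ = 4.46 m/s
Converting: 4.46 m/s × 1.944 = 8.67 knots

8.67 knots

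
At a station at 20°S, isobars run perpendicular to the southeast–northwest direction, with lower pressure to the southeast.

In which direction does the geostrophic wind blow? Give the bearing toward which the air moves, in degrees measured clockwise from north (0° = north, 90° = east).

The pressure-gradient force points toward the southeast (bearing 135°).
Geostrophic balance: in the Southern Hemisphere the Coriolis force deflects motion to the left, so the geostrophic wind blows 90° to the left of the pressure-gradient force (low pressure on the right).
Rotating 135° by 90° counterclockwise gives 045° — the wind blows toward the northeast.

045°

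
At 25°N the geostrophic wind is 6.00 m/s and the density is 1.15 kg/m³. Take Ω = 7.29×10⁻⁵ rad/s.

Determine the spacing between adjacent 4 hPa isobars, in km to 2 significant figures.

Coriolis parameter at 25°N:
f = 2Ω sin φ = 2 × 7.29×10⁻⁵ × sin 25° = 6.16×10⁻⁵ s⁻¹
Geostrophic balance rearranged: |∂P/∂n| = f ρ V_g
|∂P/∂n| = 6.16×10⁻⁵ × 1.15 × 6.00 = 4.25×10⁻⁴ Pa/m
Isobar spacing: Δn = ΔP/|∂P/∂n| = 400 Pa / 4.25×10⁻⁴ Pa/m = 940817 m ≈ 940 km

940 km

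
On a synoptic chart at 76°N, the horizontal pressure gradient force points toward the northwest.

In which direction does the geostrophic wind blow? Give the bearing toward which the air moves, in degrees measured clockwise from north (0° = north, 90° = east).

The pressure-gradient force points toward the northwest (bearing 315°).
Geostrophic balance: in the Northern Hemisphere the Coriolis force deflects motion to the right, so the geostrophic wind blows 90° to the right of the pressure-gradient force (low pressure on the left).
Rotating 315° by 90° clockwise gives 045° — the wind blows toward the northeast.

045°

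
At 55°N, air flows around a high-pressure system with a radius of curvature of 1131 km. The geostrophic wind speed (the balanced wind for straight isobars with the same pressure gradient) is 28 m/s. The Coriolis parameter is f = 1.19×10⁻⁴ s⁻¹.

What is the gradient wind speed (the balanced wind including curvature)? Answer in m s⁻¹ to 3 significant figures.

Around a high, pressure-gradient force acts outward with centrifugal, so Coriolis balances both:
fV = (1/ρ)|∂P/∂n| + V²/R  →  V² − fR·V + fR·V_g = 0
With fR = 1.19×10⁻⁴ × 1131×10³ m = 135 m/s:
V = [fR − √((fR)² − 4 fR V_g)]/2 = [135 − √(135² − 4×135×28)]/2 = 39.7 m/s
Supergeostrophic (V > V_g = 28 m/s), as expected around a high.

39.7 m s⁻¹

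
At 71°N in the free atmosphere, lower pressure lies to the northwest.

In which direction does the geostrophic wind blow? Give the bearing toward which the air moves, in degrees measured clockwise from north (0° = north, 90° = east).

The pressure-gradient force points toward the northwest (bearing 315°).
Geostrophic balance: in the Northern Hemisphere the Coriolis force deflects motion to the right, so the geostrophic wind blows 90° to the right of the pressure-gradient force (low pressure on the left).
Rotating 315° by 90° clockwise gives 045° — the wind blows toward the northeast.

045°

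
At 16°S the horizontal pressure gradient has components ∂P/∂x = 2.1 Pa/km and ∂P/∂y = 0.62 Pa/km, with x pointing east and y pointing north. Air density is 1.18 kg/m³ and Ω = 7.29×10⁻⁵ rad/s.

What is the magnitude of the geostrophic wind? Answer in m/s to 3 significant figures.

Coriolis parameter at 16°S:
f = 2Ω sin φ = 2 × 7.29×10⁻⁵ × sin 16° = 4.02×10⁻⁵ s⁻¹
In the Southern Hemisphere f is negative: f = −4.02×10⁻⁵ s⁻¹.
Component geostrophic relations (x east, y north):
u_g = −(1/(fρ)) ∂P/∂y,  v_g = (1/(fρ)) ∂P/∂x
u_g = −(0.62×10⁻³)/(−4.02×10⁻⁵ × 1.18) = 13.1 m/s;  v_g = (2.1×10⁻³)/(−4.02×10⁻⁵ × 1.18) = −44.3 m/s
|V_g| = √(u_g² + v_g²) = 46.2 m/s

46.2 m/s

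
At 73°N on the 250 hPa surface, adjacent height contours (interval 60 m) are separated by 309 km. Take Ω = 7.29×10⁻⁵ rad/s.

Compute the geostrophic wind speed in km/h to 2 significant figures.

Coriolis parameter at 73°N:
f = 2Ω sin φ = 2 × 7.29×10⁻⁵ × sin 73° = 1.39×10⁻⁴ s⁻¹
Height gradient: |∂Z/∂n| = 60 m / 309000 m = 1.94×10⁻⁴
On a pressure surface, geostrophic balance gives V_g = (g/f)|∂Z/∂n|:
V_g = 9.81 × 1.94×10⁻⁴ / 1.39×10⁻⁴ = 13.7 m/s
Converting: 13.7 m/s × 3.6 = 49 km/h

49 km/h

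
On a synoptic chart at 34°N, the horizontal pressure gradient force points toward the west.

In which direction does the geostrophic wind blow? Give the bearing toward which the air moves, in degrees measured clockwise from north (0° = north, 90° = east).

The pressure-gradient force points toward the west (bearing 270°).
Geostrophic balance: in the Northern Hemisphere the Coriolis force deflects motion to the right, so the geostrophic wind blows 90° to the right of the pressure-gradient force (low pressure on the left).
Rotating 270° by 90° clockwise gives 000° — the wind blows toward the north.

000°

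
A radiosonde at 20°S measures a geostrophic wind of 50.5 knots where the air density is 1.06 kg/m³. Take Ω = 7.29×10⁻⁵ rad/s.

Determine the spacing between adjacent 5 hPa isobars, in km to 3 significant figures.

364 km

Coriolis parameter at 20°S:
f = 2Ω sin φ = 2 × 7.29×10⁻⁵ × sin 20° = 4.99×10⁻⁵ s⁻¹
Wind speed in SI: 50.5 knots = 26.0 m/s
Geostrophic balance rearranged: |∂P/∂n| = f ρ V_g
|∂P/∂n| = 4.99×10⁻⁵ × 1.06 × 26.0 = 1.37×10⁻³ Pa/m
Isobar spacing: Δn = ΔP/|∂P/∂n| = 500 Pa / 1.37×10⁻³ Pa/m = 364104 m ≈ 364 km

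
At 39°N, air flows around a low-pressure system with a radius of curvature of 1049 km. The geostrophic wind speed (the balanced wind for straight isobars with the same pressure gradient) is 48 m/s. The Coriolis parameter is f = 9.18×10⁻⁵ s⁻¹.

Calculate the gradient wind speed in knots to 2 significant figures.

Around a low, centrifugal force acts outward with Coriolis, so pressure-gradient force balances both:
(1/ρ)|∂P/∂n| = fV + V²/R  →  V² + fR·V − fR·V_g = 0
With fR = 9.18×10⁻⁵ × 1049×10³ m = 96.3 m/s:
V = [−fR + √((fR)² + 4 fR V_g)]/2 = [−96.3 + √(96.3² + 4×96.3×48)]/2 = 35.2 m/s
Subgeostrophic (V < V_g = 48 m/s), as expected around a low.
Converting: 35.2 m/s × 1.944 = 68 knots

68 knots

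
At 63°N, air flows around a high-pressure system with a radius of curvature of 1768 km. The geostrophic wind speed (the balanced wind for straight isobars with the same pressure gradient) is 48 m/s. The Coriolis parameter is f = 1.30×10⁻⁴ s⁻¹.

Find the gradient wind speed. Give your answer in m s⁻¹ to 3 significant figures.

68.3 m s⁻¹

Around a high, pressure-gradient force acts outward with centrifugal, so Coriolis balances both:
fV = (1/ρ)|∂P/∂n| + V²/R  →  V² − fR·V + fR·V_g = 0
With fR = 1.30×10⁻⁴ × 1768×10³ m = 230 m/s:
V = [fR − √((fR)² − 4 fR V_g)]/2 = [230 − √(230² − 4×230×48)]/2 = 68.3 m/s
Supergeostrophic (V > V_g = 48 m/s), as expected around a high.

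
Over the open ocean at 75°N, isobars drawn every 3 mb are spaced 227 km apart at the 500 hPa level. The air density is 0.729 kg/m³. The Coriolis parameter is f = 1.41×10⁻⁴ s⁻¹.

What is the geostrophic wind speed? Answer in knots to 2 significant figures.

25 knots

Pressure gradient: |∂P/∂n| = 300 Pa / 227000 m = 1.32×10⁻³ Pa/m
Geostrophic balance (pressure-gradient force = Coriolis force):
V_g = (1/(fρ)) |∂P/∂n| = 1.32×10⁻³ / (1.41×10⁻⁴ × 0.729) = 12.9 m/s
Converting: 12.9 m/s × 1.944 = 25 knots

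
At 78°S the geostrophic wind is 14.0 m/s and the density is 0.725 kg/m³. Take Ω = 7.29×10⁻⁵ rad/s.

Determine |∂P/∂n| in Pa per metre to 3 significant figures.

Coriolis parameter at 78°S:
f = 2Ω sin φ = 2 × 7.29×10⁻⁵ × sin 78° = 1.43×10⁻⁴ s⁻¹
Geostrophic balance rearranged: |∂P/∂n| = f ρ V_g
|∂P/∂n| = 1.43×10⁻⁴ × 0.725 × 14.0 = 1.45×10⁻³ Pa/m

1.45×10⁻³ Pa/m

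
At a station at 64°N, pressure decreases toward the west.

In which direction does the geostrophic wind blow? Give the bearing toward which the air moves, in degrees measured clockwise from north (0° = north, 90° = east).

The pressure-gradient force points toward the west (bearing 270°).
Geostrophic balance: in the Northern Hemisphere the Coriolis force deflects motion to the right, so the geostrophic wind blows 90° to the right of the pressure-gradient force (low pressure on the left).
Rotating 270° by 90° clockwise gives 000° — the wind blows toward the north.

000°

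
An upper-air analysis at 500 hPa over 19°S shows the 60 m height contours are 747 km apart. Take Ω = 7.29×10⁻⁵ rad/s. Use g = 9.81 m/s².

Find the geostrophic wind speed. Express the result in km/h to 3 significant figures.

59.8 km/h

Coriolis parameter at 19°S:
f = 2Ω sin φ = 2 × 7.29×10⁻⁵ × sin 19° = 4.75×10⁻⁵ s⁻¹
Height gradient: |∂Z/∂n| = 60 m / 747000 m = 8.03×10⁻⁵
On a pressure surface, geostrophic balance gives V_g = (g/f)|∂Z/∂n|:
V_g = 9.81 × 8.03×10⁻⁵ / 4.75×10⁻⁵ = 16.6 m/s
Converting: 16.6 m/s × 3.6 = 59.8 km/h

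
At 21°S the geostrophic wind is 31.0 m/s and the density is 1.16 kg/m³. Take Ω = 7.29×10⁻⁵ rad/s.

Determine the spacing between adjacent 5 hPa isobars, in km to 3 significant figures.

Coriolis parameter at 21°S:
f = 2Ω sin φ = 2 × 7.29×10⁻⁵ × sin 21° = 5.23×10⁻⁵ s⁻¹
Geostrophic balance rearranged: |∂P/∂n| = f ρ V_g
|∂P/∂n| = 5.23×10⁻⁵ × 1.16 × 31.0 = 1.88×10⁻³ Pa/m
Isobar spacing: Δn = ΔP/|∂P/∂n| = 500 Pa / 1.88×10⁻³ Pa/m = 266111 m ≈ 266 km

266 km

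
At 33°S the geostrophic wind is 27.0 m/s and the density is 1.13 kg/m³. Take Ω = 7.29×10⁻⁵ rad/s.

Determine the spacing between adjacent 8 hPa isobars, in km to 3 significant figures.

Coriolis parameter at 33°S:
f = 2Ω sin φ = 2 × 7.29×10⁻⁵ × sin 33° = 7.94×10⁻⁵ s⁻¹
Geostrophic balance rearranged: |∂P/∂n| = f ρ V_g
|∂P/∂n| = 7.94×10⁻⁵ × 1.13 × 27.0 = 2.42×10⁻³ Pa/m
Isobar spacing: Δn = ΔP/|∂P/∂n| = 800 Pa / 2.42×10⁻³ Pa/m = 330203 m ≈ 330 km

330 km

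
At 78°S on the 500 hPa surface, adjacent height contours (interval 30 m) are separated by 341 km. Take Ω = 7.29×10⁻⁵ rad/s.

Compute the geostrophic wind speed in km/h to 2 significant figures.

22 km/h

Coriolis parameter at 78°S:
f = 2Ω sin φ = 2 × 7.29×10⁻⁵ × sin 78° = 1.43×10⁻⁴ s⁻¹
Height gradient: |∂Z/∂n| = 30 m / 341000 m = 8.80×10⁻⁵
On a pressure surface, geostrophic balance gives V_g = (g/f)|∂Z/∂n|:
V_g = 9.81 × 8.80×10⁻⁵ / 1.43×10⁻⁴ = 6.05 m/s
Converting: 6.05 m/s × 3.6 = 22 km/h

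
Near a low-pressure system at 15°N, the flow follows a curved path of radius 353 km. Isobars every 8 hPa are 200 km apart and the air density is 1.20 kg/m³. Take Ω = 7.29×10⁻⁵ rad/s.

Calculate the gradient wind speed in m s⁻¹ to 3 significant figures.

Coriolis parameter at 15°N:
f = 2Ω sin φ = 2 × 7.29×10⁻⁵ × sin 15° = 3.77×10⁻⁵ s⁻¹
Pressure gradient: |∂P/∂n| = 800 Pa / 200000 m = 4.00×10⁻³ Pa/m
Geostrophic speed: V_g = |∂P/∂n|/(fρ) = 4.00×10⁻³/(3.77×10⁻⁵ × 1.20) = 88.3 m/s
Around a low, centrifugal force acts outward with Coriolis, so pressure-gradient force balances both:
(1/ρ)|∂P/∂n| = fV + V²/R  →  V² + fR·V − fR·V_g = 0
With fR = 3.77×10⁻⁵ × 353×10³ m = 13.3 m/s:
V = [−fR + √((fR)² + 4 fR V_g)]/2 = [−13.3 + √(13.3² + 4×13.3×88.3)]/2 = 28.3 m/s
Subgeostrophic (V < V_g = 88.3 m/s), as expected around a low.

28.3 m s⁻¹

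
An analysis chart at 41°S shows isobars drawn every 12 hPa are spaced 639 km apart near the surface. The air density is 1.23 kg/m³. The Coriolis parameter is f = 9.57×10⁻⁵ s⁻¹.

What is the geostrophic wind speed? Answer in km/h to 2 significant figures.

57 km/h

Pressure gradient: |∂P/∂n| = 1200 Pa / 639000 m = 1.88×10⁻³ Pa/m
Geostrophic balance (pressure-gradient force = Coriolis force):
V_g = (1/(fρ)) |∂P/∂n| = 1.88×10⁻³ / (9.57×10⁻⁵ × 1.23) = 16.0 m/s
Converting: 16.0 m/s × 3.6 = 57 km/h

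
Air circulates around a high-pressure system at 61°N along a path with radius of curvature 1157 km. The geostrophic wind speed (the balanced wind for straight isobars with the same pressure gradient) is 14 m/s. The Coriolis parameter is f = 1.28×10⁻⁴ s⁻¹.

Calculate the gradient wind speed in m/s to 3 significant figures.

15.7 m/s

Around a high, pressure-gradient force acts outward with centrifugal, so Coriolis balances both:
fV = (1/ρ)|∂P/∂n| + V²/R  →  V² − fR·V + fR·V_g = 0
With fR = 1.28×10⁻⁴ × 1157×10³ m = 148 m/s:
V = [fR − √((fR)² − 4 fR V_g)]/2 = [148 − √(148² − 4×148×14)]/2 = 15.7 m/s
Supergeostrophic (V > V_g = 14 m/s), as expected around a high.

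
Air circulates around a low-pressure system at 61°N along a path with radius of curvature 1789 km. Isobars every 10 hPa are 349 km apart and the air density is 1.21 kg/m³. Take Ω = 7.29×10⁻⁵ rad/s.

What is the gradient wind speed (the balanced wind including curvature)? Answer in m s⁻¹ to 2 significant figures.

Coriolis parameter at 61°N:
f = 2Ω sin φ = 2 × 7.29×10⁻⁵ × sin 61° = 1.28×10⁻⁴ s⁻¹
Pressure gradient: |∂P/∂n| = 1000 Pa / 349000 m = 2.87×10⁻³ Pa/m
Geostrophic speed: V_g = |∂P/∂n|/(fρ) = 2.87×10⁻³/(1.28×10⁻⁴ × 1.21) = 18.6 m/s
Around a low, centrifugal force acts outward with Coriolis, so pressure-gradient force balances both:
(1/ρ)|∂P/∂n| = fV + V²/R  →  V² + fR·V − fR·V_g = 0
With fR = 1.28×10⁻⁴ × 1789×10³ m = 228 m/s:
V = [−fR + √((fR)² + 4 fR V_g)]/2 = [−228 + √(228² + 4×228×18.6)]/2 = 17.3 m/s
Subgeostrophic (V < V_g = 18.6 m/s), as expected around a low.

17 m s⁻¹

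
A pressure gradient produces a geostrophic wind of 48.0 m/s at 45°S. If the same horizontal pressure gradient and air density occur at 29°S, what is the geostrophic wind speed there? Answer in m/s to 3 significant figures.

With the same pressure gradient and density, V_g ∝ 1/f ∝ 1/sin φ.
V₂ = V₁ · sin φ₁ / sin φ₂ = 48.0 × sin 45° / sin 29°
V₂ = 48.0 × 0.7071/0.4848 = 70.0 m/s

70.0 m/s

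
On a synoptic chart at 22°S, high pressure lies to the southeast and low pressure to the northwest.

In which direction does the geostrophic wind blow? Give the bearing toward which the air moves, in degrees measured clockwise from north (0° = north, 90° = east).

The pressure-gradient force points toward the northwest (bearing 315°).
Geostrophic balance: in the Southern Hemisphere the Coriolis force deflects motion to the left, so the geostrophic wind blows 90° to the left of the pressure-gradient force (low pressure on the right).
Rotating 315° by 90° counterclockwise gives 225° — the wind blows toward the southwest.

225°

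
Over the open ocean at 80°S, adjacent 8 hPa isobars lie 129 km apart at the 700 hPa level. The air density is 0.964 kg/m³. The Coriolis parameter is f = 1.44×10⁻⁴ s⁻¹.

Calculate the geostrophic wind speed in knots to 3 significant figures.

Pressure gradient: |∂P/∂n| = 800 Pa / 129000 m = 6.20×10⁻³ Pa/m
Geostrophic balance (pressure-gradient force = Coriolis force):
V_g = (1/(fρ)) |∂P/∂n| = 6.20×10⁻³ / (1.44×10⁻⁴ × 0.964) = 44.7 m/s
Converting: 44.7 m/s × 1.944 = 86.8 knots

86.8 knots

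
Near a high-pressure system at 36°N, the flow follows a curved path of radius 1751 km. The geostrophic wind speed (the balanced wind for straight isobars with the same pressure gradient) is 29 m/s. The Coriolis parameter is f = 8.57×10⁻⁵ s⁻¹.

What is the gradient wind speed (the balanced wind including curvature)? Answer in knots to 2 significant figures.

76 knots

Around a high, pressure-gradient force acts outward with centrifugal, so Coriolis balances both:
fV = (1/ρ)|∂P/∂n| + V²/R  →  V² − fR·V + fR·V_g = 0
With fR = 8.57×10⁻⁵ × 1751×10³ m = 150 m/s:
V = [fR − √((fR)² − 4 fR V_g)]/2 = [150 − √(150² − 4×150×29)]/2 = 39.3 m/s
Supergeostrophic (V > V_g = 29 m/s), as expected around a high.
Converting: 39.3 m/s × 1.944 = 76 knots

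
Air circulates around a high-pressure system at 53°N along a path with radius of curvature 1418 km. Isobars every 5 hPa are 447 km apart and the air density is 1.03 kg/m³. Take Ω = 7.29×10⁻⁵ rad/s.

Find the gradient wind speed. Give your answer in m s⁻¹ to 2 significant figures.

Coriolis parameter at 53°N:
f = 2Ω sin φ = 2 × 7.29×10⁻⁵ × sin 53° = 1.16×10⁻⁴ s⁻¹
Pressure gradient: |∂P/∂n| = 500 Pa / 447000 m = 1.12×10⁻³ Pa/m
Geostrophic speed: V_g = |∂P/∂n|/(fρ) = 1.12×10⁻³/(1.16×10⁻⁴ × 1.03) = 9.33 m/s
Around a high, pressure-gradient force acts outward with centrifugal, so Coriolis balances both:
fV = (1/ρ)|∂P/∂n| + V²/R  →  V² − fR·V + fR·V_g = 0
With fR = 1.16×10⁻⁴ × 1418×10³ m = 165 m/s:
V = [fR − √((fR)² − 4 fR V_g)]/2 = [165 − √(165² − 4×165×9.33)]/2 = 9.92 m/s
Supergeostrophic (V > V_g = 9.33 m/s), as expected around a high.

9.9 m s⁻¹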